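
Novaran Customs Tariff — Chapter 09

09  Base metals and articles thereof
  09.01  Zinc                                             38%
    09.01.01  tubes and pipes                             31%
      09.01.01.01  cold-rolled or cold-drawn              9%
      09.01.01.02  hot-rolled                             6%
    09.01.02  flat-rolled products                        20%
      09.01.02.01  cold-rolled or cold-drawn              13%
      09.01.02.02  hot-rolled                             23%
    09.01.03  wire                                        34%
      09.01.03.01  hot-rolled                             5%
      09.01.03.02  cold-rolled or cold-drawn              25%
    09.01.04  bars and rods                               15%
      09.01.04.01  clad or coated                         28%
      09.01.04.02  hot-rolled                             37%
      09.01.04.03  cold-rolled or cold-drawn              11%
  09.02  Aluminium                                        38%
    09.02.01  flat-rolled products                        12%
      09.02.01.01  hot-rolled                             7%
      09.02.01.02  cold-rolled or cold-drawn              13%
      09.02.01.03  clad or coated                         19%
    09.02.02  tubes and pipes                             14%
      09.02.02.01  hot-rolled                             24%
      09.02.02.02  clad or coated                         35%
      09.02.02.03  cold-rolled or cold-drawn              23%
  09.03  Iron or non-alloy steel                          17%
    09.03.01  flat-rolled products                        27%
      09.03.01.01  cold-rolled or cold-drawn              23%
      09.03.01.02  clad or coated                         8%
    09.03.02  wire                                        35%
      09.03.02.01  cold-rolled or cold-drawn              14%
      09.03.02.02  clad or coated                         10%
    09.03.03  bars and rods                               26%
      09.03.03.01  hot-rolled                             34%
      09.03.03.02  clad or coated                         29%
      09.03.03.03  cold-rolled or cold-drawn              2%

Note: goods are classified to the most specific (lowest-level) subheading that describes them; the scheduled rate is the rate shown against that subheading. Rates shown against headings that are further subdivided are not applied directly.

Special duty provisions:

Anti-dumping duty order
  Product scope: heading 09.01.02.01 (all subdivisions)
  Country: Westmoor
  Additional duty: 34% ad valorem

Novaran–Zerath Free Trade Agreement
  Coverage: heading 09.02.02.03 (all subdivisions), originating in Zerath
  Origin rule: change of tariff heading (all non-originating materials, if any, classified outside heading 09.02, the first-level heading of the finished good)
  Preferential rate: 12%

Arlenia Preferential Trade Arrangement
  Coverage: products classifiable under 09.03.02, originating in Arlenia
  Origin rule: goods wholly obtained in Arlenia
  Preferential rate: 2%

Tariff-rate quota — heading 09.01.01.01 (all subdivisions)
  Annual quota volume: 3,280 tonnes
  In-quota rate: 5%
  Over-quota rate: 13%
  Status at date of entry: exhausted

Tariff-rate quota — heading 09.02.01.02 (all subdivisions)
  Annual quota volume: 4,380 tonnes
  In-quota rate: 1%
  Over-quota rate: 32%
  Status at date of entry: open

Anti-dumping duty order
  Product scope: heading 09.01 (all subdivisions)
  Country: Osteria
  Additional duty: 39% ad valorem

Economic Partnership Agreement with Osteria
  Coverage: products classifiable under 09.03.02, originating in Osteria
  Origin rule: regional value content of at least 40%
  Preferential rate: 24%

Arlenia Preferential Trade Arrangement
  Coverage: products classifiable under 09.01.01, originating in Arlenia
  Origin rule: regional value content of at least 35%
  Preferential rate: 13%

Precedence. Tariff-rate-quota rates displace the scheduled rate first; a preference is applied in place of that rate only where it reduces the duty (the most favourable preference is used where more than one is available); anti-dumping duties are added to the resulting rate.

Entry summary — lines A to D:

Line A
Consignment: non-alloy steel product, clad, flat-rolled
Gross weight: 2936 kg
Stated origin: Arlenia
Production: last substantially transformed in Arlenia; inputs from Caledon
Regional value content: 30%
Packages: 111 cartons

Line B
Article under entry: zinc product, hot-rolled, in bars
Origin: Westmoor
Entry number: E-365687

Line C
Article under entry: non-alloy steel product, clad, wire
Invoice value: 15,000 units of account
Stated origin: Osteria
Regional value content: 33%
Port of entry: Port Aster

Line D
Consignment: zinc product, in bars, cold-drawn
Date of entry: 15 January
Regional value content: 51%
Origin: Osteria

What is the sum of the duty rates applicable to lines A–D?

105%

Line A: non-alloy steel → 09.03; flat-rolled → 09.03.01; clad → 09.03.01.02. Scheduled 8%. Arlenia agreement on 09.03.02: 09.03.01.02 not covered; Arlenia agreement on 09.01.01: 09.03.01.02 not covered. → 8%.
Line B: zinc → 09.01; in bars → 09.01.04; hot-rolled → 09.01.04.02. Scheduled 37%. No special measure applies. → 37%.
Line C: non-alloy steel → 09.03; wire → 09.03.02; clad → 09.03.02.02. Scheduled 10%. Osteria agreement on 09.03.02: RVC < 40%. → 10%.
Line D: zinc → 09.01; in bars → 09.01.04; cold-drawn → 09.01.04.03. Scheduled 11%. Osteria agreement on 09.03.02: 09.01.04.03 not covered; anti-dumping (Osteria, 09.01): +39%; total 11% + 39% = 50%. → 50%.
Sum: 8% + 37% + 10% + 50% = 105%.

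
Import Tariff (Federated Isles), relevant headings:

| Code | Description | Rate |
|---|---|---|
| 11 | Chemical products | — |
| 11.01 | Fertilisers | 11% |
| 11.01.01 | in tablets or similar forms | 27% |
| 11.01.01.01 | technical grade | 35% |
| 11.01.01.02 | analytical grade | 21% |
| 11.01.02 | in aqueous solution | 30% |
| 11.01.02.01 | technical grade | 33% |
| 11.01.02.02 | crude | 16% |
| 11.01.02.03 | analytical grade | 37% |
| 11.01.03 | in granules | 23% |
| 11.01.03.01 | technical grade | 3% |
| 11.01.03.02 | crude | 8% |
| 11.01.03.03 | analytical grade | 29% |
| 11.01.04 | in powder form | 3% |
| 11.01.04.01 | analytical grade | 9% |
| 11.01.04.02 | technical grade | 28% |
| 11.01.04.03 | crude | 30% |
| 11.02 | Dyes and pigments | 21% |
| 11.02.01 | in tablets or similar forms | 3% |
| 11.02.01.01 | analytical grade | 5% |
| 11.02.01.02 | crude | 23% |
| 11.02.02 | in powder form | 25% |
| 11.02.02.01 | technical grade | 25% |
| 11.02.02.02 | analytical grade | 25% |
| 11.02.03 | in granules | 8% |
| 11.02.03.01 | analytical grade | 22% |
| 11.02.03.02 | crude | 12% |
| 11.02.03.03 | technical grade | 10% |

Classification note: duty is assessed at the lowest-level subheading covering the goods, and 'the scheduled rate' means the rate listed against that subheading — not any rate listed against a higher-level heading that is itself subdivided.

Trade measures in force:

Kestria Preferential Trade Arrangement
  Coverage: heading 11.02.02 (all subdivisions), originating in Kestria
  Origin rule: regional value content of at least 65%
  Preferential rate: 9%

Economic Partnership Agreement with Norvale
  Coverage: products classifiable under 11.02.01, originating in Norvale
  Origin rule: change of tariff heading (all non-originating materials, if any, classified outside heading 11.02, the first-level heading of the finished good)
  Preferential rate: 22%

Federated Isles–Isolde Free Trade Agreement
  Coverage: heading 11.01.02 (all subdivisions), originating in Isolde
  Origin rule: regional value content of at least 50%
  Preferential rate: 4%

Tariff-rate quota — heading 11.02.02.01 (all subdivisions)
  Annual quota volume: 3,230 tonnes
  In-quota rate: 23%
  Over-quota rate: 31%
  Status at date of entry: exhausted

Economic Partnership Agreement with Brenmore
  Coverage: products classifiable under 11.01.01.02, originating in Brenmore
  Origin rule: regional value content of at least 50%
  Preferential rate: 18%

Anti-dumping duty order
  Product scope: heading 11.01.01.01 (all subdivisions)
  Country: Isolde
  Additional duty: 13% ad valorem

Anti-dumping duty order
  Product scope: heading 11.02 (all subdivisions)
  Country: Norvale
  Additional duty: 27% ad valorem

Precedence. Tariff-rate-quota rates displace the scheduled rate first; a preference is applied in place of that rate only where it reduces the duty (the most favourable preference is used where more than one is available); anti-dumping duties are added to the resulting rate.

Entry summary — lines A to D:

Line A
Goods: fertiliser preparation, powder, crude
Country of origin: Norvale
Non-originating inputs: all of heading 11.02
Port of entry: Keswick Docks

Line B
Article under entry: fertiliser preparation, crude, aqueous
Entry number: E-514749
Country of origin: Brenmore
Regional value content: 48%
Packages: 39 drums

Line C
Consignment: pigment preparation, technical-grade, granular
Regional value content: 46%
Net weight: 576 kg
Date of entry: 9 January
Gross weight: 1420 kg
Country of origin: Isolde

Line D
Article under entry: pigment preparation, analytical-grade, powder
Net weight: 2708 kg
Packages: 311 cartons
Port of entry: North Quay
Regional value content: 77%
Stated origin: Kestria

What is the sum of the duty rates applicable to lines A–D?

65%

Line A: fertiliser → 11.01; powder → 11.01.04; crude → 11.01.04.03. Scheduled 30%. Norvale agreement on 11.02.01: 11.01.04.03 not covered. → 30%.
Line B: fertiliser → 11.01; aqueous → 11.01.02; crude → 11.01.02.02. Scheduled 16%. Brenmore agreement on 11.01.01.02: 11.01.02.02 not covered. → 16%.
Line C: pigment → 11.02; granular → 11.02.03; technical-grade → 11.02.03.03. Scheduled 10%. Isolde agreement on 11.01.02: 11.02.03.03 not covered. → 10%.
Line D: pigment → 11.02; powder → 11.02.02; analytical-grade → 11.02.02.02. Scheduled 25%. Kestria agreement on 11.02.02: RVC ≥ 65% → 9% available; preferential 9%. → 9%.
Sum: 30% + 16% + 10% + 9% = 65%.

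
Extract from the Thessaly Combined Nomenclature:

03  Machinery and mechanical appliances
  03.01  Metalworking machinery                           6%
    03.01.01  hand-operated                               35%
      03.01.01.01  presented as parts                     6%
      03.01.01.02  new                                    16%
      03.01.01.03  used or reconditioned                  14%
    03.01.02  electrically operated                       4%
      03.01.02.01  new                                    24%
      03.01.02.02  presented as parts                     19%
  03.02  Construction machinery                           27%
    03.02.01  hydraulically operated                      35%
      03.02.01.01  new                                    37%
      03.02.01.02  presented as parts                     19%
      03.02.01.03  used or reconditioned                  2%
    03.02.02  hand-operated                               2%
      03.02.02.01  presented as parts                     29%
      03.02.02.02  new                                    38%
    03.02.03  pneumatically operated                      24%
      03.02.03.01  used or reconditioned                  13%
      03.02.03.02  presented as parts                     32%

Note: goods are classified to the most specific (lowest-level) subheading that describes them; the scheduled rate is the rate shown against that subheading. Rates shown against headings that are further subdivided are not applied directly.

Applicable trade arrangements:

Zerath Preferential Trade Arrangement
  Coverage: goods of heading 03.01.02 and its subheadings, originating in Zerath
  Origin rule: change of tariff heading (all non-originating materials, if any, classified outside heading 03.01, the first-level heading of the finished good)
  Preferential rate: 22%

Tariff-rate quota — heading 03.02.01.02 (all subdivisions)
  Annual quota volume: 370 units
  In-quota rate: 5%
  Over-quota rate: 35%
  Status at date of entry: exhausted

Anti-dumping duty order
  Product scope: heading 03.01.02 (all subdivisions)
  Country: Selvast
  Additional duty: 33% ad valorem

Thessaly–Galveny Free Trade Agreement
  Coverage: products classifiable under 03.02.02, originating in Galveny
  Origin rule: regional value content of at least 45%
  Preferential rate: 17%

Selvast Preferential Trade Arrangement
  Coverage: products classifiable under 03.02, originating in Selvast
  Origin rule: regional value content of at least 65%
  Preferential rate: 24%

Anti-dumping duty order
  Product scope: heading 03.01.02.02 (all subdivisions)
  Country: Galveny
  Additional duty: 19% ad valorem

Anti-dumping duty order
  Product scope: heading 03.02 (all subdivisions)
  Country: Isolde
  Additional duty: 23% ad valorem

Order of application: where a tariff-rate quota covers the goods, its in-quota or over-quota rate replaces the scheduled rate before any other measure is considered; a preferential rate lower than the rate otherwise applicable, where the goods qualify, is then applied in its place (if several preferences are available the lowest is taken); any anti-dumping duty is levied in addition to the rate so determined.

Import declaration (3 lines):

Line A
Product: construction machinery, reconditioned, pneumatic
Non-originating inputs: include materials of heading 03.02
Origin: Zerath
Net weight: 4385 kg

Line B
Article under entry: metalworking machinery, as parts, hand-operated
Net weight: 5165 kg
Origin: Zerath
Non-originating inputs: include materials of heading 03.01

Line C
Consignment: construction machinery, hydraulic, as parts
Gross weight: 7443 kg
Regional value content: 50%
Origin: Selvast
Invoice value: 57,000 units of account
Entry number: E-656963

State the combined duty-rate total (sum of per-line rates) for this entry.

54%

Line A: construction → 03.02; pneumatic → 03.02.03; reconditioned → 03.02.03.01. Scheduled 13%. Zerath agreement on 03.01.02: 03.02.03.01 not covered. → 13%.
Line B: metalworking → 03.01; hand-operated → 03.01.01; as parts → 03.01.01.01. Scheduled 6%. Zerath agreement on 03.01.02: 03.01.01.01 not covered. → 6%.
Line C: construction → 03.02; hydraulic → 03.02.01; as parts → 03.02.01.02. Scheduled 19%. quota on 03.02.01.02 exhausted → over-quota 35%; Selvast agreement on 03.02: RVC < 65%. → 35%.
Sum: 13% + 6% + 35% = 54%.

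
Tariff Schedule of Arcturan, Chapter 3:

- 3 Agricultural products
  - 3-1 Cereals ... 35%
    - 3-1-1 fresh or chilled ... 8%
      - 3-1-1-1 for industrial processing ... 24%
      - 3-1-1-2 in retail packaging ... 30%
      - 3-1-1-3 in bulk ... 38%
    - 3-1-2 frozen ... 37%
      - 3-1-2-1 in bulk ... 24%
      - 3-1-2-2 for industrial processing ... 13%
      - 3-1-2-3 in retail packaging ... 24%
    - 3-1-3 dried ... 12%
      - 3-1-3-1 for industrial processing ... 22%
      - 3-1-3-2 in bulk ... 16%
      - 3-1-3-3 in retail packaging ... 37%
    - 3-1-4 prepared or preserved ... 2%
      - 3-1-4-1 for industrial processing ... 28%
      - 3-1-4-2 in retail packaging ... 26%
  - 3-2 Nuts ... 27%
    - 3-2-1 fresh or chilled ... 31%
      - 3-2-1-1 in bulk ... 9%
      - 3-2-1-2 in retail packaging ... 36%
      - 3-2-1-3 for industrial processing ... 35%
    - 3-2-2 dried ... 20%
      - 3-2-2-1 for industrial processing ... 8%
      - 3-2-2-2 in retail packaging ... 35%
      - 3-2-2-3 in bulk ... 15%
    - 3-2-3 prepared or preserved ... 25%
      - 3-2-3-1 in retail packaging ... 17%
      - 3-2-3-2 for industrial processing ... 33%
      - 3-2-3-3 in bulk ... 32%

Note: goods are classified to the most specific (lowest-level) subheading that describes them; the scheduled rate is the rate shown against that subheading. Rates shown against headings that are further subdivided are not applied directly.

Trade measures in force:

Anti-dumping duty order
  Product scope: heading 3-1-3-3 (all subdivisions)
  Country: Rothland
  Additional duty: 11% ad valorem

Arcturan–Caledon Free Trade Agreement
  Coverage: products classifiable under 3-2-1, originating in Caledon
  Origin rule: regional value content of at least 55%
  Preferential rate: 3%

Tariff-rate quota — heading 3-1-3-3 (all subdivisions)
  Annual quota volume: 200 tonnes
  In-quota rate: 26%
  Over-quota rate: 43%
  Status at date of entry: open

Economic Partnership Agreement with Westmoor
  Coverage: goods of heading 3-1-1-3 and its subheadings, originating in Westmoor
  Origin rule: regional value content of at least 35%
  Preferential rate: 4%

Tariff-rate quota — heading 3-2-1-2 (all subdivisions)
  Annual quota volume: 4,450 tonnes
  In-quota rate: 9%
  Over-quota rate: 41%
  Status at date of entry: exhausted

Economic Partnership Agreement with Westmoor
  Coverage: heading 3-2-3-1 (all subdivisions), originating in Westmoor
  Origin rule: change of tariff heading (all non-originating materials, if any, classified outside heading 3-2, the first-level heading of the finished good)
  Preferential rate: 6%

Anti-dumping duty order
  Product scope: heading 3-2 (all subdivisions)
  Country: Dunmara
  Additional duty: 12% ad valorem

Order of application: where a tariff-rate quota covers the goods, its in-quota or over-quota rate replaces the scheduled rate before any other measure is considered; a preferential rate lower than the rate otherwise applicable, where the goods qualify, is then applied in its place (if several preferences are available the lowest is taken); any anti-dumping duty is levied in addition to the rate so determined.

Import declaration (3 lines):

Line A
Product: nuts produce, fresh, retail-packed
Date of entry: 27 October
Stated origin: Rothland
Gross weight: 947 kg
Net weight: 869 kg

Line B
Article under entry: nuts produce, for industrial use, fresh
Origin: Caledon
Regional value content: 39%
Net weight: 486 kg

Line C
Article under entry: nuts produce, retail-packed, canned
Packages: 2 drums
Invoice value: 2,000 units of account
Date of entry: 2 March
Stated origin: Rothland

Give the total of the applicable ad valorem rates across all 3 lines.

93%

Line A: nuts → 3-2; fresh → 3-2-1; retail-packed → 3-2-1-2. Scheduled 36%. quota on 3-2-1-2 exhausted → over-quota 41%. → 41%.
Line B: nuts → 3-2; fresh → 3-2-1; for industrial use → 3-2-1-3. Scheduled 35%. Caledon agreement on 3-2-1: RVC < 55%. → 35%.
Line C: nuts → 3-2; canned → 3-2-3; retail-packed → 3-2-3-1. Scheduled 17%. No special measure applies. → 17%.
Sum: 41% + 35% + 17% = 93%.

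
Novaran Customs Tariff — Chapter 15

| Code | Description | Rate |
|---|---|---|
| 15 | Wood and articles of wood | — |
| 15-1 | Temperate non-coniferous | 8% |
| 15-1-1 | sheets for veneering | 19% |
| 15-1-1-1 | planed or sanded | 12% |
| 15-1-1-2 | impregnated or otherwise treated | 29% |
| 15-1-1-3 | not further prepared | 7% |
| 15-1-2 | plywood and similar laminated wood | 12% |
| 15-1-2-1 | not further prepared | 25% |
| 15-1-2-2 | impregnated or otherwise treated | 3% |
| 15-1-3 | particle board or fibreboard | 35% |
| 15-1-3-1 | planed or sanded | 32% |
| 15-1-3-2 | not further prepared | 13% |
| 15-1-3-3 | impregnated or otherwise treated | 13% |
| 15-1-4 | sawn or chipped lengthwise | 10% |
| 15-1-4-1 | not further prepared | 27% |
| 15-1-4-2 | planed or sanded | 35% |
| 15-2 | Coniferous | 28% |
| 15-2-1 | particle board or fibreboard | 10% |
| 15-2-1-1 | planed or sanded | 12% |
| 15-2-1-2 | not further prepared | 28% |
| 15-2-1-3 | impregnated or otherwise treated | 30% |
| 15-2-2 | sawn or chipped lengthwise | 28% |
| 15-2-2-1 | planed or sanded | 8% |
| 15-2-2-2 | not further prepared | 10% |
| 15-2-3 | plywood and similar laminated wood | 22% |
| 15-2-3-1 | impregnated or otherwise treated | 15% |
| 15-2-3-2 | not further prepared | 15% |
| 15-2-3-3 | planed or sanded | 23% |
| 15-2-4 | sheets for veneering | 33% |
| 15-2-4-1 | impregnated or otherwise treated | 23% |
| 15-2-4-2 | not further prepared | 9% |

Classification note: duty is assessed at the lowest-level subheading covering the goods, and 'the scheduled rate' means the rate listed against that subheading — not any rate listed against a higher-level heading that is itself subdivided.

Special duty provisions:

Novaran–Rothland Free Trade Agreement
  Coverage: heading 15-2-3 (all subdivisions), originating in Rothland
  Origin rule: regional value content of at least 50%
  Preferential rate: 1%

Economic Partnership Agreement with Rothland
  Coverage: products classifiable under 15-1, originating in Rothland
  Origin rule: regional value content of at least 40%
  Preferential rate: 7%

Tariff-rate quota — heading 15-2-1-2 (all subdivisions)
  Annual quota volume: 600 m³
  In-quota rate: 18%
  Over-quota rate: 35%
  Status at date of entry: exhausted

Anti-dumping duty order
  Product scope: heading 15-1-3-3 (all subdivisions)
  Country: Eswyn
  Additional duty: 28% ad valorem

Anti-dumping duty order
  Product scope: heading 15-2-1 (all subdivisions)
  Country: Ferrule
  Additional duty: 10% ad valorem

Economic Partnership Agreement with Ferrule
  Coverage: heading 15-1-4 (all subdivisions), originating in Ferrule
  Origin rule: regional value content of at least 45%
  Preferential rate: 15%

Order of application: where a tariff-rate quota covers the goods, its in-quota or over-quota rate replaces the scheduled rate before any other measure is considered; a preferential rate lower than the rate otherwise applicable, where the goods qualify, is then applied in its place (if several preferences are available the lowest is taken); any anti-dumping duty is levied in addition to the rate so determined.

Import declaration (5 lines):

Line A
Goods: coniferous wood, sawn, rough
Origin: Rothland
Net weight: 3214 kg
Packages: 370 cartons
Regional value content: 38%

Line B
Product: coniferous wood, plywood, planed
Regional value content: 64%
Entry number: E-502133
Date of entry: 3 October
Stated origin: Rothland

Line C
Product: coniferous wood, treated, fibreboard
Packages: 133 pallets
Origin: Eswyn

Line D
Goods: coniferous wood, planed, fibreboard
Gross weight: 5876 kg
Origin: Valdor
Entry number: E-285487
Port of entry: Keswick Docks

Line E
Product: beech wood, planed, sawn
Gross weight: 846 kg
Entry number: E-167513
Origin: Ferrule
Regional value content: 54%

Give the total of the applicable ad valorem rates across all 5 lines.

68%

Line A: coniferous → 15-2; sawn → 15-2-2; rough → 15-2-2-2. Scheduled 10%. Rothland agreement on 15-2-3: 15-2-2-2 not covered; Rothland agreement on 15-1: 15-2-2-2 not covered. → 10%.
Line B: coniferous → 15-2; plywood → 15-2-3; planed → 15-2-3-3. Scheduled 23%. Rothland agreement on 15-2-3: RVC ≥ 50% → 1% available; Rothland agreement on 15-1: 15-2-3-3 not covered; preferential 1%. → 1%.
Line C: coniferous → 15-2; fibreboard → 15-2-1; treated → 15-2-1-3. Scheduled 30%. No special measure applies. → 30%.
Line D: coniferous → 15-2; fibreboard → 15-2-1; planed → 15-2-1-1. Scheduled 12%. No special measure applies. → 12%.
Line E: beech → 15-1; sawn → 15-1-4; planed → 15-1-4-2. Scheduled 35%. Ferrule agreement on 15-1-4: RVC ≥ 45% → 15% available; preferential 15%. → 15%.
Sum: 10% + 1% + 30% + 12% + 15% = 68%.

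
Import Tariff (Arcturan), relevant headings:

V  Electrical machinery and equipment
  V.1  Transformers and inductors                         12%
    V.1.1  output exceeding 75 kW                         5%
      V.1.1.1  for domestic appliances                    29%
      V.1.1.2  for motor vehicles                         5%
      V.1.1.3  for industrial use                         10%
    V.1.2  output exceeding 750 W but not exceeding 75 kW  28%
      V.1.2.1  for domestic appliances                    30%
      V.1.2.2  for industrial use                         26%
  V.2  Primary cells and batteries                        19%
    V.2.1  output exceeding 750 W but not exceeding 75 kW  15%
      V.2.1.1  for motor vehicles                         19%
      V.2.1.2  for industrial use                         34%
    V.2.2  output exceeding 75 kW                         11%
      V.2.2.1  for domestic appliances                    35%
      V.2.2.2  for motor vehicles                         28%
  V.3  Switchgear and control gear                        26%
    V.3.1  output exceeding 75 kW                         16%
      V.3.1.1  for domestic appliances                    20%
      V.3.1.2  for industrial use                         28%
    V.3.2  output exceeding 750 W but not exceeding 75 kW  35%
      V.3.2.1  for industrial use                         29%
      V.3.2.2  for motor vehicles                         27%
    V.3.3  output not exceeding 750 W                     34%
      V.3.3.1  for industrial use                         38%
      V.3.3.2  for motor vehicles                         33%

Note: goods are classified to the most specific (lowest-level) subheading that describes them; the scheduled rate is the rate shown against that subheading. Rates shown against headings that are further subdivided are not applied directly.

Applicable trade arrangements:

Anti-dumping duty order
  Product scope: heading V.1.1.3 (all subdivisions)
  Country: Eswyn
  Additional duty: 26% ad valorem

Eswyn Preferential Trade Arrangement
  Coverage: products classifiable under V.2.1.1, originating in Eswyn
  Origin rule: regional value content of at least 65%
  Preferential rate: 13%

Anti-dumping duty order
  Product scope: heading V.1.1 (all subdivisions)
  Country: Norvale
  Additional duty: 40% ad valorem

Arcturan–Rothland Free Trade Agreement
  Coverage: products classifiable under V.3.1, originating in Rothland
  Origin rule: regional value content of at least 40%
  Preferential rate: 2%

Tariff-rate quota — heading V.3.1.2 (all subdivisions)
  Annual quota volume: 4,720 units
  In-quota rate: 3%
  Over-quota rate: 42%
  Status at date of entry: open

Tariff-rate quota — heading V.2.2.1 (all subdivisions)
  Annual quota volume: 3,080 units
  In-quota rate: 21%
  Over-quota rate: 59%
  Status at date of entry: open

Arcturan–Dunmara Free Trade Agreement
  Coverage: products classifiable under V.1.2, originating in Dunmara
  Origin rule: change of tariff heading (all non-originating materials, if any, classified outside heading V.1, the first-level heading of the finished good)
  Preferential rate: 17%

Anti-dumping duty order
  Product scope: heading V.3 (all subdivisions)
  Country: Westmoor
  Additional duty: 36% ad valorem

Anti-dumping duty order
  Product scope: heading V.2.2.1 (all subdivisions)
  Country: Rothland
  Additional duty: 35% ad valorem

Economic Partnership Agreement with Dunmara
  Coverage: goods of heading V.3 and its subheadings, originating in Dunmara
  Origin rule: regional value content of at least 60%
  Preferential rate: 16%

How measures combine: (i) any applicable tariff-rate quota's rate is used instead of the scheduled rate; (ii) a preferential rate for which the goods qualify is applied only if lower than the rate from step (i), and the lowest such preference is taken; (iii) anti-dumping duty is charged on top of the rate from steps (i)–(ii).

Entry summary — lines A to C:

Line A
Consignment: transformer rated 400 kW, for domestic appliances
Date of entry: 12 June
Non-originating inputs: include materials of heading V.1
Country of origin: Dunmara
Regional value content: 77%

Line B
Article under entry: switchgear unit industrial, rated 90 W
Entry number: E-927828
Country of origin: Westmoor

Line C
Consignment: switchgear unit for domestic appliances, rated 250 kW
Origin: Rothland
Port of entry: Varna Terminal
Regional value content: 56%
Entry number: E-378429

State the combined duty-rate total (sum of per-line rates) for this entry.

105%

Line A: transformer → V.1; rated 400 kW → V.1.1; for domestic appliances → V.1.1.1. Scheduled 29%. Dunmara agreement on V.1.2: V.1.1.1 not covered; Dunmara agreement on V.3: V.1.1.1 not covered. → 29%.
Line B: switchgear unit → V.3; rated 90 W → V.3.3; industrial → V.3.3.1. Scheduled 38%. anti-dumping (Westmoor, V.3): +36%; total 38% + 36% = 74%. → 74%.
Line C: switchgear unit → V.3; rated 250 kW → V.3.1; for domestic appliances → V.3.1.1. Scheduled 20%. Rothland agreement on V.3.1: RVC ≥ 40% → 2% available; preferential 2%. → 2%.
Sum: 29% + 74% + 2% = 105%.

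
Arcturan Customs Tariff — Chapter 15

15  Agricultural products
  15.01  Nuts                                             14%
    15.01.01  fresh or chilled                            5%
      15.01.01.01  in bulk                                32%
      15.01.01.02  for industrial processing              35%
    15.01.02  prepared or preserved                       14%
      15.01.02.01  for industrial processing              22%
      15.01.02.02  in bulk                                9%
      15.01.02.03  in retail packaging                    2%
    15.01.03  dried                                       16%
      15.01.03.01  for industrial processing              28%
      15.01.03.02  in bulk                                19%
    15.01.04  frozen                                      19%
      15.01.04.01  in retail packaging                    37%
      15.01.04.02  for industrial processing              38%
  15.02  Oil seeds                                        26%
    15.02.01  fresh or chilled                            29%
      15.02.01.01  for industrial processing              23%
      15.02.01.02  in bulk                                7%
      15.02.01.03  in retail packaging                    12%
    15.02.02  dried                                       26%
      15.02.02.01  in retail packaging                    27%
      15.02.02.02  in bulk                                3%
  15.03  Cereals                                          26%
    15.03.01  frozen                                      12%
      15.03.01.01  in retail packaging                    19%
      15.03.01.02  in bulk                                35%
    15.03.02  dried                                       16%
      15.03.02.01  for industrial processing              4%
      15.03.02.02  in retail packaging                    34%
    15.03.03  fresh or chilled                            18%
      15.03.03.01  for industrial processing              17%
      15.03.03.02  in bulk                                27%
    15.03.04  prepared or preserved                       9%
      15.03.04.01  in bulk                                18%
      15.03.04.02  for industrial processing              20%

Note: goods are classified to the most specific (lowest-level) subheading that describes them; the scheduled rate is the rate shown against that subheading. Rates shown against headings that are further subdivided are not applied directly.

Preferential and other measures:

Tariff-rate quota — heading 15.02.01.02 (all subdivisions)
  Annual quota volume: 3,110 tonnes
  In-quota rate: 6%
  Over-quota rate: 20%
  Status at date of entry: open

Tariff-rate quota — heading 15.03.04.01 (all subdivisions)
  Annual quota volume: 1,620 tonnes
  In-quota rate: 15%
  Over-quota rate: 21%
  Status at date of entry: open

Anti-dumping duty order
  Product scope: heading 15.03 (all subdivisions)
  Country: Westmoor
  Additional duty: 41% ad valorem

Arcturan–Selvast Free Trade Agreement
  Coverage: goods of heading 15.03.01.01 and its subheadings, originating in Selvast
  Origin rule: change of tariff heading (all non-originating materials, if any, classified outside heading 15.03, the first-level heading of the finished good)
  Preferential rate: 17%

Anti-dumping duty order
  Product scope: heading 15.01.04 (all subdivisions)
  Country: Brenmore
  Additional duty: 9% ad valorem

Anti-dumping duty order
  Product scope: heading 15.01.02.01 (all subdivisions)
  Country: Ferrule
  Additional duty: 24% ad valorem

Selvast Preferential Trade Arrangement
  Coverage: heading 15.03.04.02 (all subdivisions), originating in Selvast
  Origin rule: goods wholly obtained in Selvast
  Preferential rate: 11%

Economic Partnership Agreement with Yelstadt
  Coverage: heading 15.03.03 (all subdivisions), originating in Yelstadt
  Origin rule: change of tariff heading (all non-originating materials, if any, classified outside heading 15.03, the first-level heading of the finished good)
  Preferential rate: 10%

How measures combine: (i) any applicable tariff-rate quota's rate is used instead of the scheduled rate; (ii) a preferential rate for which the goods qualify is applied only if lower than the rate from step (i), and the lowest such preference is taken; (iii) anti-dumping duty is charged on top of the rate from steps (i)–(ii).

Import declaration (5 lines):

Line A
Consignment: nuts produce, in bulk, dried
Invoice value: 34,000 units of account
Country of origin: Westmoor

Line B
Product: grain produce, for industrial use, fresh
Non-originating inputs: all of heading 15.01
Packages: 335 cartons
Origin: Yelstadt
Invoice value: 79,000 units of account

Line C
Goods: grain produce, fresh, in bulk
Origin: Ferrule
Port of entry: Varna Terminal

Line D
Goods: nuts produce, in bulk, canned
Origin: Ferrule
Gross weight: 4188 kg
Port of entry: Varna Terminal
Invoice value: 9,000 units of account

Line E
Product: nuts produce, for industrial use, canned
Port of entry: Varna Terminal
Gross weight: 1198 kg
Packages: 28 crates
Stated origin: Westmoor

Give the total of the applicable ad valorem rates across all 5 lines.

Line A: nuts → 15.01; dried → 15.01.03; in bulk → 15.01.03.02. Scheduled 19%. No special measure applies. → 19%.
Line B: grain → 15.03; fresh → 15.03.03; for industrial use → 15.03.03.01. Scheduled 17%. Yelstadt agreement on 15.03.03: CTH met → 10% available; preferential 10%. → 10%.
Line C: grain → 15.03; fresh → 15.03.03; in bulk → 15.03.03.02. Scheduled 27%. No special measure applies. → 27%.
Line D: nuts → 15.01; canned → 15.01.02; in bulk → 15.01.02.02. Scheduled 9%. No special measure applies. → 9%.
Line E: nuts → 15.01; canned → 15.01.02; for industrial use → 15.01.02.01. Scheduled 22%. No special measure applies. → 22%.
Sum: 19% + 10% + 27% + 9% + 22% = 87%.

87%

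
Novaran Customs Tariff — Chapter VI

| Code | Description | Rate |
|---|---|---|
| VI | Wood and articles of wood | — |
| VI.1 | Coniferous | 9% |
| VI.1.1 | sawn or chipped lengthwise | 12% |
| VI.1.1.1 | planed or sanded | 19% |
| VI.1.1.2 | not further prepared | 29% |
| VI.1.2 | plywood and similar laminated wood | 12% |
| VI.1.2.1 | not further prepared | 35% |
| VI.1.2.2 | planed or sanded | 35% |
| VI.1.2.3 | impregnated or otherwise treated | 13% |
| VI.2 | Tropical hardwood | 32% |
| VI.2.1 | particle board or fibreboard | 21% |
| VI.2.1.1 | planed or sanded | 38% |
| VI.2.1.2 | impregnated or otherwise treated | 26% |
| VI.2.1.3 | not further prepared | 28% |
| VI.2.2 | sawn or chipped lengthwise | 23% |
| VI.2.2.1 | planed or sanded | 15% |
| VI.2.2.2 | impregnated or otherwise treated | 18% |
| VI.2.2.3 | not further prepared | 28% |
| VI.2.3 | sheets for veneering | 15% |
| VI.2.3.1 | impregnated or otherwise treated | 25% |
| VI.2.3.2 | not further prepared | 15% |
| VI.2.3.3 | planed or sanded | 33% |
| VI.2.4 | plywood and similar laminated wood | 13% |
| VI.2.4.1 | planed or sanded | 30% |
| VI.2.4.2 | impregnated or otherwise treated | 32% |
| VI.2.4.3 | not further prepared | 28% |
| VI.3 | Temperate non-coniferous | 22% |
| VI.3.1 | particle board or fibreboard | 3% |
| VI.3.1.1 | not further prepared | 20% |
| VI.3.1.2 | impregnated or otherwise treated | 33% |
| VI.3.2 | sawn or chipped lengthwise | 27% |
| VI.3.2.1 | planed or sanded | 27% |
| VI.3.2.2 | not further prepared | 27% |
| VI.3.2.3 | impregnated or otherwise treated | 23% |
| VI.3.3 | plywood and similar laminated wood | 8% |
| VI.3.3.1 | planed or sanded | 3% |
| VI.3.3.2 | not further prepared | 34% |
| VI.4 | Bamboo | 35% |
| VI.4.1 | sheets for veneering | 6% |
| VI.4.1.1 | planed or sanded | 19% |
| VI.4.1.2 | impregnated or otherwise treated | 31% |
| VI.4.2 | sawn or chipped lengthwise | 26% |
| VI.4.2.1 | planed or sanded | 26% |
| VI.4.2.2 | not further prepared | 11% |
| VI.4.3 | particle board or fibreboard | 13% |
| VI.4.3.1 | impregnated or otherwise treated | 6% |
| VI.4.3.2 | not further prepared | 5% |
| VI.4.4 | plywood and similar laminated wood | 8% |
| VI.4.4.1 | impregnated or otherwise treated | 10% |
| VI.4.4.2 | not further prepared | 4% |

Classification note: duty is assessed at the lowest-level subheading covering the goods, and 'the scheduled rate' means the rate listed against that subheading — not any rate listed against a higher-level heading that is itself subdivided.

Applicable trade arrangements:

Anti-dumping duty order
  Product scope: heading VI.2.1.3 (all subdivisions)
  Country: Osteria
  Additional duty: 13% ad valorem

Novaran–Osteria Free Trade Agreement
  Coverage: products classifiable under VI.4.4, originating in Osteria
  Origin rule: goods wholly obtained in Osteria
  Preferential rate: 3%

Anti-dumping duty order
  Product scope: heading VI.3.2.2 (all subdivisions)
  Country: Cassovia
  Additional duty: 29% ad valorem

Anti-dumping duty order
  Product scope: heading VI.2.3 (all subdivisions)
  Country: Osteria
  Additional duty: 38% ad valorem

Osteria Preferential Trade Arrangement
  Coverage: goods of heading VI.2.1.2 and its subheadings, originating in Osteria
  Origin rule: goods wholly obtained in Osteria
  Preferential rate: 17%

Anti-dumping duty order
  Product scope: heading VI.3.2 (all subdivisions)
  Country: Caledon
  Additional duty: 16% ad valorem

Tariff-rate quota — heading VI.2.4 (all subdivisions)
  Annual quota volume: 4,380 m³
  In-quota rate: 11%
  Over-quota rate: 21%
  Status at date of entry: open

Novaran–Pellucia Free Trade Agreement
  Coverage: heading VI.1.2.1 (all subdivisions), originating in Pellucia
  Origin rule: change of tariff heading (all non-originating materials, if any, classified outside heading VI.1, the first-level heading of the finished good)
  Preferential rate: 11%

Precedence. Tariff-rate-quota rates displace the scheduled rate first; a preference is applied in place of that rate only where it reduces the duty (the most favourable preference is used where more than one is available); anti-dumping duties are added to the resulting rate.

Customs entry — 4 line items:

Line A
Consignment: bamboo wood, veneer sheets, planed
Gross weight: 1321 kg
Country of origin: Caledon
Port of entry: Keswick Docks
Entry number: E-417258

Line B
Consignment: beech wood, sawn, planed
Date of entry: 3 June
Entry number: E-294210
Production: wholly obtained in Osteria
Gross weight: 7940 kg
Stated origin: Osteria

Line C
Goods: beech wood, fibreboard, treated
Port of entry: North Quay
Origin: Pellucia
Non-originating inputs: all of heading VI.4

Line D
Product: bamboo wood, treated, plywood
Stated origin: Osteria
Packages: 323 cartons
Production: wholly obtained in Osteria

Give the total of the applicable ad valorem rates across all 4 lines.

82%

Line A: bamboo → VI.4; veneer sheets → VI.4.1; planed → VI.4.1.1. Scheduled 19%. No special measure applies. → 19%.
Line B: beech → VI.3; sawn → VI.3.2; planed → VI.3.2.1. Scheduled 27%. Osteria agreement on VI.4.4: VI.3.2.1 not covered; Osteria agreement on VI.2.1.2: VI.3.2.1 not covered. → 27%.
Line C: beech → VI.3; fibreboard → VI.3.1; treated → VI.3.1.2. Scheduled 33%. Pellucia agreement on VI.1.2.1: VI.3.1.2 not covered. → 33%.
Line D: bamboo → VI.4; plywood → VI.4.4; treated → VI.4.4.1. Scheduled 10%. Osteria agreement on VI.4.4: wholly obtained → 3% available; Osteria agreement on VI.2.1.2: VI.4.4.1 not covered; preferential 3%. → 3%.
Sum: 19% + 27% + 33% + 3% = 82%.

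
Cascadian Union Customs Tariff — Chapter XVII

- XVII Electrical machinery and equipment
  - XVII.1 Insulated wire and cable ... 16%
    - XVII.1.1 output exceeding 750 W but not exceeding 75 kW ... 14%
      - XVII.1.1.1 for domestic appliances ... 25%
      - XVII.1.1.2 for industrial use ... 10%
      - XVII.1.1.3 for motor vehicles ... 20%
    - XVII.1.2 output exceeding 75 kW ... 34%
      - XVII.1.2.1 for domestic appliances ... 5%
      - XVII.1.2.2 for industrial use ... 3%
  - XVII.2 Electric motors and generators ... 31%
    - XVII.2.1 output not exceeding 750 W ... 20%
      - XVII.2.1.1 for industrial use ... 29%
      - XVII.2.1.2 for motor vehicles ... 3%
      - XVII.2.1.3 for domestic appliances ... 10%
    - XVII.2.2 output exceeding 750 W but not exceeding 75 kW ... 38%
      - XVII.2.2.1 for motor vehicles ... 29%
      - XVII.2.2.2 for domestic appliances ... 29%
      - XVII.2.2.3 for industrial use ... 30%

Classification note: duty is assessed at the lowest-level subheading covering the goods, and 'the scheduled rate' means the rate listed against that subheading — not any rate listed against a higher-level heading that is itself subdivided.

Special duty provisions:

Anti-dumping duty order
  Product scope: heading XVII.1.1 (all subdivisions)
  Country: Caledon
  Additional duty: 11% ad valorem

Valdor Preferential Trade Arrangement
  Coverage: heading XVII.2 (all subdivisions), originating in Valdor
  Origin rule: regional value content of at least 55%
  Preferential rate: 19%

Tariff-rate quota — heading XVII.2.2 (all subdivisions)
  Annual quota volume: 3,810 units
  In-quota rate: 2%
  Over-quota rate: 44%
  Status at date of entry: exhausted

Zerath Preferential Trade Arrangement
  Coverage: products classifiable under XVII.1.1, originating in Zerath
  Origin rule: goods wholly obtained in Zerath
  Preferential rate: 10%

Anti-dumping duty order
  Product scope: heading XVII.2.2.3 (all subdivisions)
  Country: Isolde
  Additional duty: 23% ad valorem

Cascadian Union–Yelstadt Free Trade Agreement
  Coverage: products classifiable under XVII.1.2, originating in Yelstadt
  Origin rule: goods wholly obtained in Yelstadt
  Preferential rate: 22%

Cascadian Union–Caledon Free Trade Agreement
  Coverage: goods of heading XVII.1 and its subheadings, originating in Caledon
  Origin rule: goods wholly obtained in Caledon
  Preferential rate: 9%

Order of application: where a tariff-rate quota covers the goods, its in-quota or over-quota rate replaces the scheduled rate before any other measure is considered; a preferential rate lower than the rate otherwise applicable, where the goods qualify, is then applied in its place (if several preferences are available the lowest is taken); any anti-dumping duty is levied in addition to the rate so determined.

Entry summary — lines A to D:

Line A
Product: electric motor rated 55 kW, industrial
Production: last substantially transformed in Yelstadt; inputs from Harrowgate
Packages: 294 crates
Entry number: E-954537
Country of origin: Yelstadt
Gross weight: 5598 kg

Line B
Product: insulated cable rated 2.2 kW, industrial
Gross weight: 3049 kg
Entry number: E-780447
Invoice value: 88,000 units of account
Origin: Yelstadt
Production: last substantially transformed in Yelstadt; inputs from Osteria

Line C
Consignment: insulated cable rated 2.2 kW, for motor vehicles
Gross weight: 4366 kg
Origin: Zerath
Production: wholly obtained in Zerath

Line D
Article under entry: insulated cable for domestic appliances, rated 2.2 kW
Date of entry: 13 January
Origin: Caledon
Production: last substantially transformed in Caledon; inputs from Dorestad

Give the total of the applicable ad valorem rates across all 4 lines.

100%

Line A: electric motor → XVII.2; rated 55 kW → XVII.2.2; industrial → XVII.2.2.3. Scheduled 30%. quota on XVII.2.2 exhausted → over-quota 44%; Yelstadt agreement on XVII.1.2: XVII.2.2.3 not covered. → 44%.
Line B: insulated cable → XVII.1; rated 2.2 kW → XVII.1.1; industrial → XVII.1.1.2. Scheduled 10%. Yelstadt agreement on XVII.1.2: XVII.1.1.2 not covered. → 10%.
Line C: insulated cable → XVII.1; rated 2.2 kW → XVII.1.1; for motor vehicles → XVII.1.1.3. Scheduled 20%. Zerath agreement on XVII.1.1: wholly obtained → 10% available; preferential 10%. → 10%.
Line D: insulated cable → XVII.1; rated 2.2 kW → XVII.1.1; for domestic appliances → XVII.1.1.1. Scheduled 25%. Caledon agreement on XVII.1: not wholly obtained; anti-dumping (Caledon, XVII.1.1): +11%; total 25% + 11% = 36%. → 36%.
Sum: 44% + 10% + 10% + 36% = 100%.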